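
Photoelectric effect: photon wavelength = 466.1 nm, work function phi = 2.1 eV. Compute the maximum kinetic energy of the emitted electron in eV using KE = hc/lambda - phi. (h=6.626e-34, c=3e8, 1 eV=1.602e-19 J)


E_photon = hc / lambda
= (6.626e-34)(3e8) / (466.1e-9)
= 4.2648e-19 J
= 2.6621 eV
KE = E_photon - phi
= 2.6621 - 2.1
= 0.5621 eV

0.5621


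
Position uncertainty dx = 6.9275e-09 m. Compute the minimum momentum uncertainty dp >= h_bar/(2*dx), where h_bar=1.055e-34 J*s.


dp = h_bar / (2 * dx)
= 1.055e-34 / (2 * 6.9275e-09)
= 1.055e-34 / 1.3855e-08
= 7.6146e-27 kg*m/s

7.6146e-27


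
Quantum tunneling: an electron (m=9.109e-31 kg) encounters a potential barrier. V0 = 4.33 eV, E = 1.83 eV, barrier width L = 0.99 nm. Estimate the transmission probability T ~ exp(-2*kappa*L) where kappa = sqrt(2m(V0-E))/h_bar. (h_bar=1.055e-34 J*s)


V0 - E = 2.5 eV = 4.0050e-19 J
kappa = sqrt(2 * m * (V0-E)) / h_bar
= sqrt(2 * 9.109e-31 * 4.0050e-19) / 1.055e-34
= 8.0965e+09 /m
2*kappa*L = 2 * 8.0965e+09 * 0.99e-9
= 16.0311
T = exp(-16.0311) = 1.090851e-07

1.090851e-07


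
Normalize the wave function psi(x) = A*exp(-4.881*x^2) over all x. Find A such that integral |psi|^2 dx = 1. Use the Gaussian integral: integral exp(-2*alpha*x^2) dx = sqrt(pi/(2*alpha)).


integral |psi|^2 dx = A^2 * sqrt(pi/(2*alpha)) = 1
A^2 = sqrt(2*alpha/pi)
= sqrt(2 * 4.881 / pi)
= 1.762765
A = sqrt(1.762765)
= 1.3277

1.3277


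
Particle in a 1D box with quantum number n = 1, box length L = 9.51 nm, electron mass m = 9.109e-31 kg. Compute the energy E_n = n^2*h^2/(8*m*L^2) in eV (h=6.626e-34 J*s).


E = n^2 * h^2 / (8 * m * L^2)
= 1^2 * (6.626e-34)^2 / (8 * 9.109e-31 * (9.51e-9)^2)
= 1 * 4.3904e-67 / (8 * 9.109e-31 * 9.0440e-17)
= 6.6616e-22 J
= 0.0042 eV

0.0042


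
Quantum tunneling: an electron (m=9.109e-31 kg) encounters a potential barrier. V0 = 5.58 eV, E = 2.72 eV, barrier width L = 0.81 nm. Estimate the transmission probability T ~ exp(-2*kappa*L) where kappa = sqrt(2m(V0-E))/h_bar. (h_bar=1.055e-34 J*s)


V0 - E = 2.86 eV = 4.5817e-19 J
kappa = sqrt(2 * m * (V0-E)) / h_bar
= sqrt(2 * 9.109e-31 * 4.5817e-19) / 1.055e-34
= 8.6599e+09 /m
2*kappa*L = 2 * 8.6599e+09 * 0.81e-9
= 14.029
T = exp(-14.029) = 8.077487e-07

8.077487e-07


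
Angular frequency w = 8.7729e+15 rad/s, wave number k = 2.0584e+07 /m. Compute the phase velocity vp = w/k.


vp = w / k
= 8.7729e+15 / 2.0584e+07
= 4.2620e+08 m/s

4.2620e+08


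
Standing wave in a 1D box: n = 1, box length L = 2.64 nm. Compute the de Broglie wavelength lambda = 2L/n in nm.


lambda = 2L / n
= 2 * 2.64 / 1
= 5.28 / 1
= 5.28 nm

5.28


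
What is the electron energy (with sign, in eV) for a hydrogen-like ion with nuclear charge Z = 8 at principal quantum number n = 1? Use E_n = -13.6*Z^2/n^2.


E_n = -13.6 * Z^2 / n^2
= -13.6 * 8^2 / 1^2
= -13.6 * 64 / 1
= -870.4 eV

-870.4


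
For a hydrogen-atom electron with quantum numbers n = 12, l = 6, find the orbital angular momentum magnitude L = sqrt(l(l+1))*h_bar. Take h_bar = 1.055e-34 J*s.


L = sqrt(l*(l+1)) * h_bar
= sqrt(6 * 7) * 1.055e-34
= sqrt(42) * 1.055e-34
= 6.4807 * 1.055e-34
= 6.8372e-34 J*s

6.8372e-34


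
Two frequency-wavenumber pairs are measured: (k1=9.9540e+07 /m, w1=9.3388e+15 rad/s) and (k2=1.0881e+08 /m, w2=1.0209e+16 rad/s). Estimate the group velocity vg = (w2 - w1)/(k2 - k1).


vg = (w2 - w1) / (k2 - k1)
= (1.0209e+16 - 9.3388e+15) / (1.0881e+08 - 9.9540e+07)
= 8.7020e+14 / 9.2700e+06
= 9.3873e+07 m/s

9.3873e+07


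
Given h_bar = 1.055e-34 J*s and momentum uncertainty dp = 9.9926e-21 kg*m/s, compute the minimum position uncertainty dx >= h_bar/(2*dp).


dx = h_bar / (2 * dp)
= 1.055e-34 / (2 * 9.9926e-21)
= 1.055e-34 / 1.9985e-20
= 5.2789e-15 m

5.2789e-15


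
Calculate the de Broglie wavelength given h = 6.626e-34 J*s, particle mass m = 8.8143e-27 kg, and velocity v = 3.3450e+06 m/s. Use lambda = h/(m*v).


lambda = h / (m * v)
= 6.626e-34 / (8.8143e-27 * 3.3450e+06)
= 6.626e-34 / 2.9484e-20
= 2.2473e-14 m

2.2473e-14


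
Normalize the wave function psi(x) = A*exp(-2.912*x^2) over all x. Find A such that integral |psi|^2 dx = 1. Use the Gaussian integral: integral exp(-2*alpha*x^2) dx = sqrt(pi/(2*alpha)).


integral |psi|^2 dx = A^2 * sqrt(pi/(2*alpha)) = 1
A^2 = sqrt(2*alpha/pi)
= sqrt(2 * 2.912 / pi)
= 1.361557
A = sqrt(1.361557)
= 1.1669

1.1669


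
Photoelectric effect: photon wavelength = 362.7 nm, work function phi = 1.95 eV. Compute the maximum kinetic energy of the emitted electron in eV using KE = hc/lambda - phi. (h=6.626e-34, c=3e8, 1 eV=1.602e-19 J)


E_photon = hc / lambda
= (6.626e-34)(3e8) / (362.7e-9)
= 5.4806e-19 J
= 3.4211 eV
KE = E_photon - phi
= 3.4211 - 1.95
= 1.4711 eV

1.4711


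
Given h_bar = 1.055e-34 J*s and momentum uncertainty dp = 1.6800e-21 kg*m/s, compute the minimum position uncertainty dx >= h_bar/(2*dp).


dx = h_bar / (2 * dp)
= 1.055e-34 / (2 * 1.6800e-21)
= 1.055e-34 / 3.3600e-21
= 3.1399e-14 m

3.1399e-14


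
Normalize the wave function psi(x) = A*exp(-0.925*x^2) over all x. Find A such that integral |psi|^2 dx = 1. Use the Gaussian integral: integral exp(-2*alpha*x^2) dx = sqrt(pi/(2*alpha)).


integral |psi|^2 dx = A^2 * sqrt(pi/(2*alpha)) = 1
A^2 = sqrt(2*alpha/pi)
= sqrt(2 * 0.925 / pi)
= 0.767381
A = sqrt(0.767381)
= 0.876

0.876


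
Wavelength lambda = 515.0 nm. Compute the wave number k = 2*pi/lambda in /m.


k = 2 * pi / lambda
= 6.2832 / (515.0e-9)
= 6.2832 / 5.1500e-07
= 1.2200e+07 /m

1.2200e+07


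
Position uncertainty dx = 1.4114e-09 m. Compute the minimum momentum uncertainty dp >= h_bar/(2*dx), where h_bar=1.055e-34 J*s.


dp = h_bar / (2 * dx)
= 1.055e-34 / (2 * 1.4114e-09)
= 1.055e-34 / 2.8228e-09
= 3.7374e-26 kg*m/s

3.7374e-26


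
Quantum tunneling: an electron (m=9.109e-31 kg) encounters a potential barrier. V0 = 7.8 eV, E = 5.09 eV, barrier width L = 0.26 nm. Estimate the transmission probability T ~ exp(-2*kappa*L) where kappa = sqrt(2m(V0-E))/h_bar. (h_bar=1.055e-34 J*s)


V0 - E = 2.71 eV = 4.3414e-19 J
kappa = sqrt(2 * m * (V0-E)) / h_bar
= sqrt(2 * 9.109e-31 * 4.3414e-19) / 1.055e-34
= 8.4297e+09 /m
2*kappa*L = 2 * 8.4297e+09 * 0.26e-9
= 4.3835
T = exp(-4.3835) = 1.248208e-02

1.248208e-02


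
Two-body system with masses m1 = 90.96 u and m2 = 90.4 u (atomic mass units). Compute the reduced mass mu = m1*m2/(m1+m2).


mu = m1 * m2 / (m1 + m2)
= 90.96 * 90.4 / (90.96 + 90.4)
= 8222.784 / 181.36
= 45.3396 u

45.3396


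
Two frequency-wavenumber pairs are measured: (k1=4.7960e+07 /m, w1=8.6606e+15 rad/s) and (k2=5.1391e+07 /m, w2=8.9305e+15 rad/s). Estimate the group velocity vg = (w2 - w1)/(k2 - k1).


vg = (w2 - w1) / (k2 - k1)
= (8.9305e+15 - 8.6606e+15) / (5.1391e+07 - 4.7960e+07)
= 2.6990e+14 / 3.4310e+06
= 7.8665e+07 m/s

7.8665e+07


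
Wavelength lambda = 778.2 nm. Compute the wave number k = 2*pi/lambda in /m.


k = 2 * pi / lambda
= 6.2832 / (778.2e-9)
= 6.2832 / 7.7820e-07
= 8.0740e+06 /m

8.0740e+06


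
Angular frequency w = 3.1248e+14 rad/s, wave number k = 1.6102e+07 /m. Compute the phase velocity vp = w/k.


vp = w / k
= 3.1248e+14 / 1.6102e+07
= 1.9406e+07 m/s

1.9406e+07


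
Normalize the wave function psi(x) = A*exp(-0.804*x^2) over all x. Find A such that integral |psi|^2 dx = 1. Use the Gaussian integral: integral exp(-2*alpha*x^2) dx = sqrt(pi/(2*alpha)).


integral |psi|^2 dx = A^2 * sqrt(pi/(2*alpha)) = 1
A^2 = sqrt(2*alpha/pi)
= sqrt(2 * 0.804 / pi)
= 0.715432
A = sqrt(0.715432)
= 0.8458

0.8458


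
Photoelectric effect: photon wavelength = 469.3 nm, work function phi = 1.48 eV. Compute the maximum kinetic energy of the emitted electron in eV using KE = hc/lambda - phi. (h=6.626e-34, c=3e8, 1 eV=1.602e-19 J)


E_photon = hc / lambda
= (6.626e-34)(3e8) / (469.3e-9)
= 4.2357e-19 J
= 2.644 eV
KE = E_photon - phi
= 2.644 - 1.48
= 1.164 eV

1.164


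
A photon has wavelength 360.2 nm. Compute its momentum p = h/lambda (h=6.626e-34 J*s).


p = h / lambda
= 6.626e-34 / (360.2e-9)
= 6.626e-34 / 3.6020e-07
= 1.8395e-27 kg*m/s

1.8395e-27


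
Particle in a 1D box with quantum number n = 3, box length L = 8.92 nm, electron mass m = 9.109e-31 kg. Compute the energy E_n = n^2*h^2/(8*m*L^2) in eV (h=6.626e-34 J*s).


E = n^2 * h^2 / (8 * m * L^2)
= 3^2 * (6.626e-34)^2 / (8 * 9.109e-31 * (8.92e-9)^2)
= 9 * 4.3904e-67 / (8 * 9.109e-31 * 7.9566e-17)
= 6.8148e-21 J
= 0.0425 eV

0.0425


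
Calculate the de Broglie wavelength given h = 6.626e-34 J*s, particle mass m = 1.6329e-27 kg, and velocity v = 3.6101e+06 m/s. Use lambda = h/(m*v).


lambda = h / (m * v)
= 6.626e-34 / (1.6329e-27 * 3.6101e+06)
= 6.626e-34 / 5.8949e-21
= 1.1240e-13 m

1.1240e-13


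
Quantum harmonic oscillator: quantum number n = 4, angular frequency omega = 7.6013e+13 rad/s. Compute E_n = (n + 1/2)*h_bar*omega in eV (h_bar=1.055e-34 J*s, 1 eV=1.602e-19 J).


E = (n + 1/2) * h_bar * omega
= (4 + 0.5) * 1.055e-34 * 7.6013e+13
= 4.5 * 8.0194e-21
= 3.6087e-20 J
= 0.2253 eV

0.2253


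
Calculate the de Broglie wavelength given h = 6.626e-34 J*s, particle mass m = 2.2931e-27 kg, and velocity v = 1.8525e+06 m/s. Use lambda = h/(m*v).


lambda = h / (m * v)
= 6.626e-34 / (2.2931e-27 * 1.8525e+06)
= 6.626e-34 / 4.2480e-21
= 1.5598e-13 m

1.5598e-13


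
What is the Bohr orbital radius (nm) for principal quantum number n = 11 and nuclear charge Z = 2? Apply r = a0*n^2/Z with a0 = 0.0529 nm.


r = a0 * n^2 / Z
= 0.0529 * 11^2 / 2
= 0.0529 * 121 / 2
= 3.2005 nm

3.2005


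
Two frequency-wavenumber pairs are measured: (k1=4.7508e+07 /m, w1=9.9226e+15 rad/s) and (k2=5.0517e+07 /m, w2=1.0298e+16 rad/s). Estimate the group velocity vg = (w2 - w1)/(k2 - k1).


vg = (w2 - w1) / (k2 - k1)
= (1.0298e+16 - 9.9226e+15) / (5.0517e+07 - 4.7508e+07)
= 3.7540e+14 / 3.0090e+06
= 1.2476e+08 m/s

1.2476e+08


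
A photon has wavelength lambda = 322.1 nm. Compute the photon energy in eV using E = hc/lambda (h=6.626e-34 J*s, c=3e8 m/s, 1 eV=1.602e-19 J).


E = hc / lambda
= (6.626e-34)(3e8) / (322.1e-9)
= 1.9878e-25 / 3.2210e-07
= 6.1714e-19 J
Converting to eV: 6.1714e-19 / 1.602e-19
= 3.8523 eV

3.8523


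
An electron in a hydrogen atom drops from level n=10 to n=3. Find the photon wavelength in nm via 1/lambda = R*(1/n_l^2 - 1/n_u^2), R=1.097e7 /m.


1/lambda = R * (1/n_l^2 - 1/n_u^2)
= 1.097e7 * (1/3^2 - 1/10^2)
= 1.097e7 * (0.111111 - 0.01)
= 1.097e7 * 0.101111
= 1.1092e+06 /m
lambda = 1 / 1.1092e+06 = 901.5597 nm

901.5597


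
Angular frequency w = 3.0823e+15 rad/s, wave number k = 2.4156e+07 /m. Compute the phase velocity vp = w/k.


vp = w / k
= 3.0823e+15 / 2.4156e+07
= 1.2760e+08 m/s

1.2760e+08


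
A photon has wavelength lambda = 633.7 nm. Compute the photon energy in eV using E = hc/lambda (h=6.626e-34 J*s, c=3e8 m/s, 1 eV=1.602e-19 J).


E = hc / lambda
= (6.626e-34)(3e8) / (633.7e-9)
= 1.9878e-25 / 6.3370e-07
= 3.1368e-19 J
Converting to eV: 3.1368e-19 / 1.602e-19
= 1.9581 eV

1.9581


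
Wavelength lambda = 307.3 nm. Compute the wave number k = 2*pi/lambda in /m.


k = 2 * pi / lambda
= 6.2832 / (307.3e-9)
= 6.2832 / 3.0730e-07
= 2.0446e+07 /m

2.0446e+07


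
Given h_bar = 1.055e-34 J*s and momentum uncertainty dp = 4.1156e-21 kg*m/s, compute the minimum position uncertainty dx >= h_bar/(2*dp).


dx = h_bar / (2 * dp)
= 1.055e-34 / (2 * 4.1156e-21)
= 1.055e-34 / 8.2312e-21
= 1.2817e-14 m

1.2817e-14


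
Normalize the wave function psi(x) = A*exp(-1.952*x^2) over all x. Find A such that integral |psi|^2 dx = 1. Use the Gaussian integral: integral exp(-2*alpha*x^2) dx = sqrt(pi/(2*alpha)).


integral |psi|^2 dx = A^2 * sqrt(pi/(2*alpha)) = 1
A^2 = sqrt(2*alpha/pi)
= sqrt(2 * 1.952 / pi)
= 1.114756
A = sqrt(1.114756)
= 1.0558

1.0558


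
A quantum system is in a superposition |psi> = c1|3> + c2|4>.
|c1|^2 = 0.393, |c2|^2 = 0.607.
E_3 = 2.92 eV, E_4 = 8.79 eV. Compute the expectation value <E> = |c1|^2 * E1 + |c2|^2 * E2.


<E> = |c1|^2 * E1 + |c2|^2 * E2
= 0.393 * 2.92 + 0.607 * 8.79
= 1.1476 + 5.3355
= 6.4831 eV

6.4831


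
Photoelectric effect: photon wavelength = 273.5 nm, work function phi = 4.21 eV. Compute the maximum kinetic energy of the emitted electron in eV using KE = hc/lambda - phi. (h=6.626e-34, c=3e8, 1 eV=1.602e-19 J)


E_photon = hc / lambda
= (6.626e-34)(3e8) / (273.5e-9)
= 7.2680e-19 J
= 4.5368 eV
KE = E_photon - phi
= 4.5368 - 4.21
= 0.3268 eV

0.3268


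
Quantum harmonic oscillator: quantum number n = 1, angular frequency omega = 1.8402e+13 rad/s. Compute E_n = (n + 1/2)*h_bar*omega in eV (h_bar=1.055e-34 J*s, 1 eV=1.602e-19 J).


E = (n + 1/2) * h_bar * omega
= (1 + 0.5) * 1.055e-34 * 1.8402e+13
= 1.5 * 1.9414e-21
= 2.9121e-21 J
= 0.0182 eV

0.0182


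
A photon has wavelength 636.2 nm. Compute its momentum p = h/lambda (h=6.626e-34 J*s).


p = h / lambda
= 6.626e-34 / (636.2e-9)
= 6.626e-34 / 6.3620e-07
= 1.0415e-27 kg*m/s

1.0415e-27


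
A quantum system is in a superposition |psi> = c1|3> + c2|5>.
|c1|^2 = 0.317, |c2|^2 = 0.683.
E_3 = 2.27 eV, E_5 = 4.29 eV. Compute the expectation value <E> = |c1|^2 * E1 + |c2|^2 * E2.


<E> = |c1|^2 * E1 + |c2|^2 * E2
= 0.317 * 2.27 + 0.683 * 4.29
= 0.7196 + 2.9301
= 3.6497 eV

3.6497


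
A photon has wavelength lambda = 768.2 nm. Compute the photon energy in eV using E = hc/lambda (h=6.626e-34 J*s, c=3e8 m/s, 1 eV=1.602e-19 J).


E = hc / lambda
= (6.626e-34)(3e8) / (768.2e-9)
= 1.9878e-25 / 7.6820e-07
= 2.5876e-19 J
Converting to eV: 2.5876e-19 / 1.602e-19
= 1.6152 eV

1.6152


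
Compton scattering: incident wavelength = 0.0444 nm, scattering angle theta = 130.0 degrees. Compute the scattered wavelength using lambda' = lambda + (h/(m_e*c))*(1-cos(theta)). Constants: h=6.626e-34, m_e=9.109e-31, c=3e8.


Compton wavelength: h/(m_e*c) = 2.4247e-12 m
d_lambda = 2.4247e-12 * (1 - cos(130.0 deg))
= 2.4247e-12 * 1.642788
= 3.9833e-12 m = 0.003983 nm
lambda' = 0.0444 + 0.003983
= 0.048383 nm

0.048383


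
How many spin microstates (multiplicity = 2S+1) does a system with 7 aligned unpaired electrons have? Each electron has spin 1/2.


Total spin S = N * (1/2) = 7 * 0.5 = 3.5
Spin multiplicity = 2S + 1
= 2 * 3.5 + 1
= 8

8


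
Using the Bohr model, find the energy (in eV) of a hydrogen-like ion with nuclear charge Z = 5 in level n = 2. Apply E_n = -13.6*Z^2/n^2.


E_n = -13.6 * Z^2 / n^2
= -13.6 * 5^2 / 2^2
= -13.6 * 25 / 4
= -85.0 eV

-85.0


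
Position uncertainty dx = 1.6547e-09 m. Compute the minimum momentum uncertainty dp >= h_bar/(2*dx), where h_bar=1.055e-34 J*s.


dp = h_bar / (2 * dx)
= 1.055e-34 / (2 * 1.6547e-09)
= 1.055e-34 / 3.3094e-09
= 3.1879e-26 kg*m/s

3.1879e-26


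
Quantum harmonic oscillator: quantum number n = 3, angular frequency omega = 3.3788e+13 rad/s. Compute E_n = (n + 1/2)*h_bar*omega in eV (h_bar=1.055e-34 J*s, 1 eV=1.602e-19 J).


E = (n + 1/2) * h_bar * omega
= (3 + 0.5) * 1.055e-34 * 3.3788e+13
= 3.5 * 3.5646e-21
= 1.2476e-20 J
= 0.0779 eV

0.0779


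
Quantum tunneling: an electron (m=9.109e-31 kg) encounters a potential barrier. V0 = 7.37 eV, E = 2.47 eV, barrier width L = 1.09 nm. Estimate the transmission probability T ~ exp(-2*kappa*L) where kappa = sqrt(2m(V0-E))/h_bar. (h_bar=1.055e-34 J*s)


V0 - E = 4.9 eV = 7.8498e-19 J
kappa = sqrt(2 * m * (V0-E)) / h_bar
= sqrt(2 * 9.109e-31 * 7.8498e-19) / 1.055e-34
= 1.1335e+10 /m
2*kappa*L = 2 * 1.1335e+10 * 1.09e-9
= 24.7106
T = exp(-24.7106) = 1.854869e-11

1.854869e-11


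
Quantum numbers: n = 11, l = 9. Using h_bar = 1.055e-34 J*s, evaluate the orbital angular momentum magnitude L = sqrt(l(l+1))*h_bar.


L = sqrt(l*(l+1)) * h_bar
= sqrt(9 * 10) * 1.055e-34
= sqrt(90) * 1.055e-34
= 9.4868 * 1.055e-34
= 1.0009e-33 J*s

1.0009e-33


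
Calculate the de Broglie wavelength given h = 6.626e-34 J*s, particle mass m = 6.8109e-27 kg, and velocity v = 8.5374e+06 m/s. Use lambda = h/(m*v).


lambda = h / (m * v)
= 6.626e-34 / (6.8109e-27 * 8.5374e+06)
= 6.626e-34 / 5.8147e-20
= 1.1395e-14 m

1.1395e-14


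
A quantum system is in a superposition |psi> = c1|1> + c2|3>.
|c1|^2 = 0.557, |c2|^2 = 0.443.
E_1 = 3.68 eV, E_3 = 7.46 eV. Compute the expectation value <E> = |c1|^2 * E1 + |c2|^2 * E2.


<E> = |c1|^2 * E1 + |c2|^2 * E2
= 0.557 * 3.68 + 0.443 * 7.46
= 2.0498 + 3.3048
= 5.3545 eV

5.3545


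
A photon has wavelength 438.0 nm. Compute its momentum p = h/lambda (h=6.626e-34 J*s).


p = h / lambda
= 6.626e-34 / (438.0e-9)
= 6.626e-34 / 4.3800e-07
= 1.5128e-27 kg*m/s

1.5128e-27


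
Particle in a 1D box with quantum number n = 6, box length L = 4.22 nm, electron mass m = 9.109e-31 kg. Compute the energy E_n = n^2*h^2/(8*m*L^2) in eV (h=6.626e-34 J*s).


E = n^2 * h^2 / (8 * m * L^2)
= 6^2 * (6.626e-34)^2 / (8 * 9.109e-31 * (4.22e-9)^2)
= 36 * 4.3904e-67 / (8 * 9.109e-31 * 1.7808e-17)
= 1.2179e-19 J
= 0.7603 eV

0.7603


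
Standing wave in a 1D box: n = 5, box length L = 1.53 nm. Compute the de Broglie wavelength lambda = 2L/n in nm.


lambda = 2L / n
= 2 * 1.53 / 5
= 3.06 / 5
= 0.612 nm

0.612


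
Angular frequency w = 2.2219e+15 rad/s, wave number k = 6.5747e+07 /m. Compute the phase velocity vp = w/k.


vp = w / k
= 2.2219e+15 / 6.5747e+07
= 3.3795e+07 m/s

3.3795e+07


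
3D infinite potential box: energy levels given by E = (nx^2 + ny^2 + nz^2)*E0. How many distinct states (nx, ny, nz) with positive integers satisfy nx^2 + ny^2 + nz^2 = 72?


Enumerate all (nx, ny, nz) with nx^2 + ny^2 + nz^2 = 72:
(2,2,8)
(2,8,2)
(8,2,2)
Total degeneracy = 3

3


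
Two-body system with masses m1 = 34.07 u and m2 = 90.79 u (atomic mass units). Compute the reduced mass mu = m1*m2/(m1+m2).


mu = m1 * m2 / (m1 + m2)
= 34.07 * 90.79 / (34.07 + 90.79)
= 3093.2153 / 124.86
= 24.7735 u

24.7735


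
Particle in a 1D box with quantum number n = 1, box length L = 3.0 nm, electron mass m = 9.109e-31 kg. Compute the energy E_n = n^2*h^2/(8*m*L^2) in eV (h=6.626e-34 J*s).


E = n^2 * h^2 / (8 * m * L^2)
= 1^2 * (6.626e-34)^2 / (8 * 9.109e-31 * (3.0e-9)^2)
= 1 * 4.3904e-67 / (8 * 9.109e-31 * 9.0000e-18)
= 6.6942e-21 J
= 0.0418 eV

0.0418


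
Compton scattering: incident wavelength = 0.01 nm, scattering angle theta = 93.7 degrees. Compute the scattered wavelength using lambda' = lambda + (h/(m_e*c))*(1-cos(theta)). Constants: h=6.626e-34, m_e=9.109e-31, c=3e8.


Compton wavelength: h/(m_e*c) = 2.4247e-12 m
d_lambda = 2.4247e-12 * (1 - cos(93.7 deg))
= 2.4247e-12 * 1.064532
= 2.5812e-12 m = 0.002581 nm
lambda' = 0.01 + 0.002581
= 0.012581 nm

0.012581


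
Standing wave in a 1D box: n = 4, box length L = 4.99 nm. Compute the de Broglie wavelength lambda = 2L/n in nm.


lambda = 2L / n
= 2 * 4.99 / 4
= 9.98 / 4
= 2.495 nm

2.495


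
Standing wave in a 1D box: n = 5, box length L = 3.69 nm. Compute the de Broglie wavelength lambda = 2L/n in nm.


lambda = 2L / n
= 2 * 3.69 / 5
= 7.38 / 5
= 1.476 nm

1.476


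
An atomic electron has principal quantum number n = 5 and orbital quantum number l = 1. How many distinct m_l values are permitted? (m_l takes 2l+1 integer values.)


m_l ranges from -l to +l in integer steps
So m_l goes from -1 to +1
Count = 2l + 1 = 2*1 + 1
= 3

3


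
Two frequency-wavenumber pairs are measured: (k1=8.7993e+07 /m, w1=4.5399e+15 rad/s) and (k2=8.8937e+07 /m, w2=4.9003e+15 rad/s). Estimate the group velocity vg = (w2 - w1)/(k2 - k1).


vg = (w2 - w1) / (k2 - k1)
= (4.9003e+15 - 4.5399e+15) / (8.8937e+07 - 8.7993e+07)
= 3.6040e+14 / 9.4400e+05
= 3.8178e+08 m/s

3.8178e+08


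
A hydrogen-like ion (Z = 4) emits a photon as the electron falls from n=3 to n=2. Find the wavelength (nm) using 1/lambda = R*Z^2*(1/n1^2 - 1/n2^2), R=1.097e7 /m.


1/lambda = R * Z^2 * (1/n1^2 - 1/n2^2)
= 1.097e7 * 4^2 * (1/2^2 - 1/3^2)
= 1.097e7 * 16 * (0.25 - 0.111111)
= 2.4378e+07 /m
lambda = 1 / 2.4378e+07
= 41.021 nm

41.021


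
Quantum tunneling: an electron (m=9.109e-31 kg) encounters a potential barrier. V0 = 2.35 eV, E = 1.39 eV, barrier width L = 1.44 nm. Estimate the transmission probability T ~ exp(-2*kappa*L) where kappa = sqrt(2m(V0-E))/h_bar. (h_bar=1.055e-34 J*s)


V0 - E = 0.96 eV = 1.5379e-19 J
kappa = sqrt(2 * m * (V0-E)) / h_bar
= sqrt(2 * 9.109e-31 * 1.5379e-19) / 1.055e-34
= 5.0172e+09 /m
2*kappa*L = 2 * 5.0172e+09 * 1.44e-9
= 14.4496
T = exp(-14.4496) = 5.303931e-07

5.303931e-07


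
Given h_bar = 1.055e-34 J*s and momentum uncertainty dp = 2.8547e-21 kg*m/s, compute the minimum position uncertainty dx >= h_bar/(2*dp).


dx = h_bar / (2 * dp)
= 1.055e-34 / (2 * 2.8547e-21)
= 1.055e-34 / 5.7094e-21
= 1.8478e-14 m

1.8478e-14


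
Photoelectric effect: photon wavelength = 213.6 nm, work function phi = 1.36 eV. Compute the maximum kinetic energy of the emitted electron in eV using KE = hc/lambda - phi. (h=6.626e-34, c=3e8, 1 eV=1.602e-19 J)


E_photon = hc / lambda
= (6.626e-34)(3e8) / (213.6e-9)
= 9.3062e-19 J
= 5.8091 eV
KE = E_photon - phi
= 5.8091 - 1.36
= 4.4491 eV

4.4491


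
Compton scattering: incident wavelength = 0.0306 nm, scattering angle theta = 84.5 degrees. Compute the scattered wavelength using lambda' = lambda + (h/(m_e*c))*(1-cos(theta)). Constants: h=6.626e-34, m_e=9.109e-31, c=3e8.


Compton wavelength: h/(m_e*c) = 2.4247e-12 m
d_lambda = 2.4247e-12 * (1 - cos(84.5 deg))
= 2.4247e-12 * 0.904154
= 2.1923e-12 m = 0.002192 nm
lambda' = 0.0306 + 0.002192
= 0.032792 nm

0.032792


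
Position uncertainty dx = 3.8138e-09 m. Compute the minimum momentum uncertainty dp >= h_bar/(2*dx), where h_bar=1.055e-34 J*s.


dp = h_bar / (2 * dx)
= 1.055e-34 / (2 * 3.8138e-09)
= 1.055e-34 / 7.6276e-09
= 1.3831e-26 kg*m/s

1.3831e-26


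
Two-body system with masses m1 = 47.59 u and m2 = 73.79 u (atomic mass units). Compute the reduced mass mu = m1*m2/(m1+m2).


mu = m1 * m2 / (m1 + m2)
= 47.59 * 73.79 / (47.59 + 73.79)
= 3511.6661 / 121.38
= 28.9312 u

28.9312


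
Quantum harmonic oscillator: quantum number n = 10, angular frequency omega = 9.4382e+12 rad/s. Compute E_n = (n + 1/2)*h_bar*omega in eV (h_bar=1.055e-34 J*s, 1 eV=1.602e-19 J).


E = (n + 1/2) * h_bar * omega
= (10 + 0.5) * 1.055e-34 * 9.4382e+12
= 10.5 * 9.9573e-22
= 1.0455e-20 J
= 0.0653 eV

0.0653


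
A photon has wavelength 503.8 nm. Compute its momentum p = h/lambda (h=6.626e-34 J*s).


p = h / lambda
= 6.626e-34 / (503.8e-9)
= 6.626e-34 / 5.0380e-07
= 1.3152e-27 kg*m/s

1.3152e-27


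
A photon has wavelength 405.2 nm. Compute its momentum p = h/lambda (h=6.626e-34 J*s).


p = h / lambda
= 6.626e-34 / (405.2e-9)
= 6.626e-34 / 4.0520e-07
= 1.6352e-27 kg*m/s

1.6352e-27


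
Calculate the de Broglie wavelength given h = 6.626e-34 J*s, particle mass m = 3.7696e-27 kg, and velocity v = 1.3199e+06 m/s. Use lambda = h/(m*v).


lambda = h / (m * v)
= 6.626e-34 / (3.7696e-27 * 1.3199e+06)
= 6.626e-34 / 4.9755e-21
= 1.3317e-13 m

1.3317e-13


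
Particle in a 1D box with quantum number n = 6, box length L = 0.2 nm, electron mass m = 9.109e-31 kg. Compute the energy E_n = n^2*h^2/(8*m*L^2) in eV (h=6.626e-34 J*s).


E = n^2 * h^2 / (8 * m * L^2)
= 6^2 * (6.626e-34)^2 / (8 * 9.109e-31 * (0.2e-9)^2)
= 36 * 4.3904e-67 / (8 * 9.109e-31 * 4.0000e-20)
= 5.4223e-17 J
= 338.4716 eV

338.4716


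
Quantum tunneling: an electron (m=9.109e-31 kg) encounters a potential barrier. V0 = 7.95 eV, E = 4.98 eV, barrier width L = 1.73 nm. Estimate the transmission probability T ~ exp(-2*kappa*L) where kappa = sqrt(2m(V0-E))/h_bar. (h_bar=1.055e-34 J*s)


V0 - E = 2.97 eV = 4.7579e-19 J
kappa = sqrt(2 * m * (V0-E)) / h_bar
= sqrt(2 * 9.109e-31 * 4.7579e-19) / 1.055e-34
= 8.8249e+09 /m
2*kappa*L = 2 * 8.8249e+09 * 1.73e-9
= 30.534
T = exp(-30.534) = 5.486045e-14

5.486045e-14


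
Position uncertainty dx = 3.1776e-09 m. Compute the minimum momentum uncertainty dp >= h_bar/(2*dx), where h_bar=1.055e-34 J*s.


dp = h_bar / (2 * dx)
= 1.055e-34 / (2 * 3.1776e-09)
= 1.055e-34 / 6.3552e-09
= 1.6601e-26 kg*m/s

1.6601e-26


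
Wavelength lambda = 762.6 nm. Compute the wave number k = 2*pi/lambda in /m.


k = 2 * pi / lambda
= 6.2832 / (762.6e-9)
= 6.2832 / 7.6260e-07
= 8.2392e+06 /m

8.2392e+06


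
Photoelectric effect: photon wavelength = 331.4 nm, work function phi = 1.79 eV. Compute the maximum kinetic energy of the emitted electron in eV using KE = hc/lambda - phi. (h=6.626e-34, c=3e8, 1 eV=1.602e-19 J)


E_photon = hc / lambda
= (6.626e-34)(3e8) / (331.4e-9)
= 5.9982e-19 J
= 3.7442 eV
KE = E_photon - phi
= 3.7442 - 1.79
= 1.9542 eV

1.9542


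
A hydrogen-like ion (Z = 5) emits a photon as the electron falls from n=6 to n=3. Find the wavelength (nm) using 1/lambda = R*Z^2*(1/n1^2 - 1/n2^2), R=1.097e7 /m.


1/lambda = R * Z^2 * (1/n1^2 - 1/n2^2)
= 1.097e7 * 5^2 * (1/3^2 - 1/6^2)
= 1.097e7 * 25 * (0.111111 - 0.027778)
= 2.2854e+07 /m
lambda = 1 / 2.2854e+07
= 43.7557 nm

43.7557


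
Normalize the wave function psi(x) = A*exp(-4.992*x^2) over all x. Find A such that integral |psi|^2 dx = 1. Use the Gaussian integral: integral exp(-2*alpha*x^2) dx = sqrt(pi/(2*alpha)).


integral |psi|^2 dx = A^2 * sqrt(pi/(2*alpha)) = 1
A^2 = sqrt(2*alpha/pi)
= sqrt(2 * 4.992 / pi)
= 1.782696
A = sqrt(1.782696)
= 1.3352

1.3352


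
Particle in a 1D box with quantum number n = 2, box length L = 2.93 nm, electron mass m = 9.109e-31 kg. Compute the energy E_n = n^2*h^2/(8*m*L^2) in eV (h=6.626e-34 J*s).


E = n^2 * h^2 / (8 * m * L^2)
= 2^2 * (6.626e-34)^2 / (8 * 9.109e-31 * (2.93e-9)^2)
= 4 * 4.3904e-67 / (8 * 9.109e-31 * 8.5849e-18)
= 2.8072e-20 J
= 0.1752 eV

0.1752


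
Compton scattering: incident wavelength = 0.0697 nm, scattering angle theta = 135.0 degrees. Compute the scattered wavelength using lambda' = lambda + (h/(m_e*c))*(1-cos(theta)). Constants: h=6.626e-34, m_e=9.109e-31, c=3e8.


Compton wavelength: h/(m_e*c) = 2.4247e-12 m
d_lambda = 2.4247e-12 * (1 - cos(135.0 deg))
= 2.4247e-12 * 1.707107
= 4.1392e-12 m = 0.004139 nm
lambda' = 0.0697 + 0.004139
= 0.073839 nm

0.073839


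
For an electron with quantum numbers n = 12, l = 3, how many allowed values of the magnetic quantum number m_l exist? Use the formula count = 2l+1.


m_l ranges from -l to +l in integer steps
So m_l goes from -3 to +3
Count = 2l + 1 = 2*3 + 1
= 7

7


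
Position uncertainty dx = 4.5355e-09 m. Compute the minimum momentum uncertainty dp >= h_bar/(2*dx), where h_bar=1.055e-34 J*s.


dp = h_bar / (2 * dx)
= 1.055e-34 / (2 * 4.5355e-09)
= 1.055e-34 / 9.0710e-09
= 1.1630e-26 kg*m/s

1.1630e-26


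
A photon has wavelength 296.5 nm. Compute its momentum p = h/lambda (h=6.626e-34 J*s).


p = h / lambda
= 6.626e-34 / (296.5e-9)
= 6.626e-34 / 2.9650e-07
= 2.2347e-27 kg*m/s

2.2347e-27


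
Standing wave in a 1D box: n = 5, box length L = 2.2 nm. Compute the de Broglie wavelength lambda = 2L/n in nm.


lambda = 2L / n
= 2 * 2.2 / 5
= 4.4 / 5
= 0.88 nm

0.88


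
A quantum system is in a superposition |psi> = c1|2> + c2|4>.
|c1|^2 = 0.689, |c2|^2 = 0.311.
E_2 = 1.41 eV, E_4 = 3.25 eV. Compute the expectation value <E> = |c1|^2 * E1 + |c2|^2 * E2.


<E> = |c1|^2 * E1 + |c2|^2 * E2
= 0.689 * 1.41 + 0.311 * 3.25
= 0.9715 + 1.0108
= 1.9822 eV

1.9822


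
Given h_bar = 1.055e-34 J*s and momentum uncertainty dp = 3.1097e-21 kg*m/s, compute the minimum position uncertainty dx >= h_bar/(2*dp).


dx = h_bar / (2 * dp)
= 1.055e-34 / (2 * 3.1097e-21)
= 1.055e-34 / 6.2194e-21
= 1.6963e-14 m

1.6963e-14


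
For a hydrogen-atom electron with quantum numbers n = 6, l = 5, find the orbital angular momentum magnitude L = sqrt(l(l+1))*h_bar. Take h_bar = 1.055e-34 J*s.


L = sqrt(l*(l+1)) * h_bar
= sqrt(5 * 6) * 1.055e-34
= sqrt(30) * 1.055e-34
= 5.4772 * 1.055e-34
= 5.7785e-34 J*s

5.7785e-34


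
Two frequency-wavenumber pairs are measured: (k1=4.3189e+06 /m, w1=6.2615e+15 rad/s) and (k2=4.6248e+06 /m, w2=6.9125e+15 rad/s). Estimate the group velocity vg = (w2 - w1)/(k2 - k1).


vg = (w2 - w1) / (k2 - k1)
= (6.9125e+15 - 6.2615e+15) / (4.6248e+06 - 4.3189e+06)
= 6.5100e+14 / 3.0590e+05
= 2.1281e+09 m/s

2.1281e+09


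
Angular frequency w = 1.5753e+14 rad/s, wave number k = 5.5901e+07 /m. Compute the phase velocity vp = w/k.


vp = w / k
= 1.5753e+14 / 5.5901e+07
= 2.8180e+06 m/s

2.8180e+06


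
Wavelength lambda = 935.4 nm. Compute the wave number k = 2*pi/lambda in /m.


k = 2 * pi / lambda
= 6.2832 / (935.4e-9)
= 6.2832 / 9.3540e-07
= 6.7171e+06 /m

6.7171e+06


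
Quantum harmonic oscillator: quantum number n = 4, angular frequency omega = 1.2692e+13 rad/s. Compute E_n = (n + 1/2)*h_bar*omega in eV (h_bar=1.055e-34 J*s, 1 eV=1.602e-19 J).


E = (n + 1/2) * h_bar * omega
= (4 + 0.5) * 1.055e-34 * 1.2692e+13
= 4.5 * 1.3390e-21
= 6.0255e-21 J
= 0.0376 eV

0.0376


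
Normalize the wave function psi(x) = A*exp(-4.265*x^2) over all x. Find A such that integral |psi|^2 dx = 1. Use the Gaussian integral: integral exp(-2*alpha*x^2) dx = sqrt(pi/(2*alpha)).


integral |psi|^2 dx = A^2 * sqrt(pi/(2*alpha)) = 1
A^2 = sqrt(2*alpha/pi)
= sqrt(2 * 4.265 / pi)
= 1.647781
A = sqrt(1.647781)
= 1.2837

1.2837


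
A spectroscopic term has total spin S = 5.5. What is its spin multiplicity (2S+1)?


Spin multiplicity = 2S + 1
= 2 * 5.5 + 1
= 11.0 + 1
= 12

12


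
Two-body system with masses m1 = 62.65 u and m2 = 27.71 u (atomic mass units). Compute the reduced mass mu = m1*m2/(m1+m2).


mu = m1 * m2 / (m1 + m2)
= 62.65 * 27.71 / (62.65 + 27.71)
= 1736.0315 / 90.36
= 19.2124 u

19.2124


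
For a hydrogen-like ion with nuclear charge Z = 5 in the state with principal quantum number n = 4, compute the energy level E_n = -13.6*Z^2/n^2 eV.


E_n = -13.6 * Z^2 / n^2
= -13.6 * 5^2 / 4^2
= -13.6 * 25 / 16
= -21.25 eV

-21.25


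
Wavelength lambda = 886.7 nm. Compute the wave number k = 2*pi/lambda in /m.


k = 2 * pi / lambda
= 6.2832 / (886.7e-9)
= 6.2832 / 8.8670e-07
= 7.0860e+06 /m

7.0860e+06


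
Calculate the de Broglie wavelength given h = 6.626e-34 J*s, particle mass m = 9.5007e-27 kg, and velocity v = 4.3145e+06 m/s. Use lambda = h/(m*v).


lambda = h / (m * v)
= 6.626e-34 / (9.5007e-27 * 4.3145e+06)
= 6.626e-34 / 4.0991e-20
= 1.6165e-14 m

1.6165e-14


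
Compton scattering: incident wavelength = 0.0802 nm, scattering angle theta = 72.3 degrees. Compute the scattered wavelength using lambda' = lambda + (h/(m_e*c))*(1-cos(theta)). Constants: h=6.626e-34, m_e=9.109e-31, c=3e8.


Compton wavelength: h/(m_e*c) = 2.4247e-12 m
d_lambda = 2.4247e-12 * (1 - cos(72.3 deg))
= 2.4247e-12 * 0.695967
= 1.6875e-12 m = 0.001688 nm
lambda' = 0.0802 + 0.001688
= 0.081888 nm

0.081888


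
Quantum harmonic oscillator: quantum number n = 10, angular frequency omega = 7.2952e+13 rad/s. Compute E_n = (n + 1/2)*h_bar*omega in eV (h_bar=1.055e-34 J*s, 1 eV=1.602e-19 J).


E = (n + 1/2) * h_bar * omega
= (10 + 0.5) * 1.055e-34 * 7.2952e+13
= 10.5 * 7.6964e-21
= 8.0813e-20 J
= 0.5044 eV

0.5044


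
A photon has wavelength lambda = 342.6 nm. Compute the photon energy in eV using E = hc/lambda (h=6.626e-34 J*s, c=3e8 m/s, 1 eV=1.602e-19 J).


E = hc / lambda
= (6.626e-34)(3e8) / (342.6e-9)
= 1.9878e-25 / 3.4260e-07
= 5.8021e-19 J
Converting to eV: 5.8021e-19 / 1.602e-19
= 3.6218 eV

3.6218


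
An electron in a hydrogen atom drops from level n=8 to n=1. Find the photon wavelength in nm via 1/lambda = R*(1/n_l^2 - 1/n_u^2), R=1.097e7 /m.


1/lambda = R * (1/n_l^2 - 1/n_u^2)
= 1.097e7 * (1/1^2 - 1/8^2)
= 1.097e7 * (1.0 - 0.015625)
= 1.097e7 * 0.984375
= 1.0799e+07 /m
lambda = 1 / 1.0799e+07 = 92.6047 nm

92.6047


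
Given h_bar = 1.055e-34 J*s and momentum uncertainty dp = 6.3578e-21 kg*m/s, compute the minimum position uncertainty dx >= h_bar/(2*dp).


dx = h_bar / (2 * dp)
= 1.055e-34 / (2 * 6.3578e-21)
= 1.055e-34 / 1.2716e-20
= 8.2969e-15 m

8.2969e-15


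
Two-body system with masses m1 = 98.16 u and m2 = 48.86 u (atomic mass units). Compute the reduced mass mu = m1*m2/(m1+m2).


mu = m1 * m2 / (m1 + m2)
= 98.16 * 48.86 / (98.16 + 48.86)
= 4796.0976 / 147.02
= 32.6221 u

32.6221


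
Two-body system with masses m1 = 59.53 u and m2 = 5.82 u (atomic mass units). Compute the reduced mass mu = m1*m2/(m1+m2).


mu = m1 * m2 / (m1 + m2)
= 59.53 * 5.82 / (59.53 + 5.82)
= 346.4646 / 65.35
= 5.3017 u

5.3017


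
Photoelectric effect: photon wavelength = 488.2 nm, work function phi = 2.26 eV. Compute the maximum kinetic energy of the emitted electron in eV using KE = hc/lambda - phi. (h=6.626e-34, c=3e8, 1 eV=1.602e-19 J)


E_photon = hc / lambda
= (6.626e-34)(3e8) / (488.2e-9)
= 4.0717e-19 J
= 2.5416 eV
KE = E_photon - phi
= 2.5416 - 2.26
= 0.2816 eV

0.2816


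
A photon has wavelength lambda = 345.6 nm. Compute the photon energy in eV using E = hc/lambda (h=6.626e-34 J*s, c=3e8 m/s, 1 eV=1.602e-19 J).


E = hc / lambda
= (6.626e-34)(3e8) / (345.6e-9)
= 1.9878e-25 / 3.4560e-07
= 5.7517e-19 J
Converting to eV: 5.7517e-19 / 1.602e-19
= 3.5903 eV

3.5903


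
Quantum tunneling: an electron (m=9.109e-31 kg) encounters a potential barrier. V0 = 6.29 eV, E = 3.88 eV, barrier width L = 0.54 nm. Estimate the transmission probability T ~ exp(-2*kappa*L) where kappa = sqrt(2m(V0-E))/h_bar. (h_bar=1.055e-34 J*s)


V0 - E = 2.41 eV = 3.8608e-19 J
kappa = sqrt(2 * m * (V0-E)) / h_bar
= sqrt(2 * 9.109e-31 * 3.8608e-19) / 1.055e-34
= 7.9495e+09 /m
2*kappa*L = 2 * 7.9495e+09 * 0.54e-9
= 8.5854
T = exp(-8.5854) = 1.868102e-04

1.868102e-04


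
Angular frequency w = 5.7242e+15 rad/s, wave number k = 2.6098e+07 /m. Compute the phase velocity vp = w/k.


vp = w / k
= 5.7242e+15 / 2.6098e+07
= 2.1933e+08 m/s

2.1933e+08


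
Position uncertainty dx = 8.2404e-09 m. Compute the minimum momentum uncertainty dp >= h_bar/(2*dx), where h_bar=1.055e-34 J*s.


dp = h_bar / (2 * dx)
= 1.055e-34 / (2 * 8.2404e-09)
= 1.055e-34 / 1.6481e-08
= 6.4014e-27 kg*m/s

6.4014e-27


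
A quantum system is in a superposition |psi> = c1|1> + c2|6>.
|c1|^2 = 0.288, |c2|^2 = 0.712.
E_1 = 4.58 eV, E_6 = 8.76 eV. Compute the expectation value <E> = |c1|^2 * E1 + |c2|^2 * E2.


<E> = |c1|^2 * E1 + |c2|^2 * E2
= 0.288 * 4.58 + 0.712 * 8.76
= 1.319 + 6.2371
= 7.5562 eV

7.5562


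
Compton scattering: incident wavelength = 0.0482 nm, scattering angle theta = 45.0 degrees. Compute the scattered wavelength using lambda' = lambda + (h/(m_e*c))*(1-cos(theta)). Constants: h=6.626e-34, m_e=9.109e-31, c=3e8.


Compton wavelength: h/(m_e*c) = 2.4247e-12 m
d_lambda = 2.4247e-12 * (1 - cos(45.0 deg))
= 2.4247e-12 * 0.292893
= 7.1018e-13 m = 0.00071 nm
lambda' = 0.0482 + 0.00071
= 0.04891 nm

0.04891


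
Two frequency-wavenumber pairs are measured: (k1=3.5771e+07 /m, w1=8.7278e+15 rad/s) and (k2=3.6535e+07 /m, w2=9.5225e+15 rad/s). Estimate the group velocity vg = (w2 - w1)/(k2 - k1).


vg = (w2 - w1) / (k2 - k1)
= (9.5225e+15 - 8.7278e+15) / (3.6535e+07 - 3.5771e+07)
= 7.9470e+14 / 7.6400e+05
= 1.0402e+09 m/s

1.0402e+09


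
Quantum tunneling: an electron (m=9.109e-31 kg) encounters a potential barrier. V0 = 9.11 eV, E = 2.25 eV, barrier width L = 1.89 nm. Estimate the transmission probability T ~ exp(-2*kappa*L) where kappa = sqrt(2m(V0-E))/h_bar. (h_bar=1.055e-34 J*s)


V0 - E = 6.86 eV = 1.0990e-18 J
kappa = sqrt(2 * m * (V0-E)) / h_bar
= sqrt(2 * 9.109e-31 * 1.0990e-18) / 1.055e-34
= 1.3412e+10 /m
2*kappa*L = 2 * 1.3412e+10 * 1.89e-9
= 50.6971
T = exp(-50.6971) = 9.605833e-23

9.605833e-23


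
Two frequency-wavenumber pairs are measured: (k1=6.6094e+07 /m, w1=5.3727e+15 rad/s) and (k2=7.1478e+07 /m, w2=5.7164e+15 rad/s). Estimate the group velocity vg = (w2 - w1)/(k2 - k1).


vg = (w2 - w1) / (k2 - k1)
= (5.7164e+15 - 5.3727e+15) / (7.1478e+07 - 6.6094e+07)
= 3.4370e+14 / 5.3840e+06
= 6.3837e+07 m/s

6.3837e+07


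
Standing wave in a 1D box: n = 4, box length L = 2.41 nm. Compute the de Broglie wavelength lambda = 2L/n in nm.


lambda = 2L / n
= 2 * 2.41 / 4
= 4.82 / 4
= 1.205 nm

1.205


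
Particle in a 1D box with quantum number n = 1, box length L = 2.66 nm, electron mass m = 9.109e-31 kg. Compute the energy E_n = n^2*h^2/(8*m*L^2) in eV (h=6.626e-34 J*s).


E = n^2 * h^2 / (8 * m * L^2)
= 1^2 * (6.626e-34)^2 / (8 * 9.109e-31 * (2.66e-9)^2)
= 1 * 4.3904e-67 / (8 * 9.109e-31 * 7.0756e-18)
= 8.5149e-21 J
= 0.0532 eV

0.0532


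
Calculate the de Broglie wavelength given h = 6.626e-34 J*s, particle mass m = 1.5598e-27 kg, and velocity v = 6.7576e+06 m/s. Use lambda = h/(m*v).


lambda = h / (m * v)
= 6.626e-34 / (1.5598e-27 * 6.7576e+06)
= 6.626e-34 / 1.0541e-20
= 6.2862e-14 m

6.2862e-14


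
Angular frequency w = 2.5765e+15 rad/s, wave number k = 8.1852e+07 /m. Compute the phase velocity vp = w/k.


vp = w / k
= 2.5765e+15 / 8.1852e+07
= 3.1478e+07 m/s

3.1478e+07


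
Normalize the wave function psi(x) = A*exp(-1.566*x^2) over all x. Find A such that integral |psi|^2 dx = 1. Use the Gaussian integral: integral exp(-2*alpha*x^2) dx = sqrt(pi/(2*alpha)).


integral |psi|^2 dx = A^2 * sqrt(pi/(2*alpha)) = 1
A^2 = sqrt(2*alpha/pi)
= sqrt(2 * 1.566 / pi)
= 0.998472
A = sqrt(0.998472)
= 0.9992

0.9992


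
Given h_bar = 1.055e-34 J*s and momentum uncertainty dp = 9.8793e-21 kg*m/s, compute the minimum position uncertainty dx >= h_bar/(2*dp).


dx = h_bar / (2 * dp)
= 1.055e-34 / (2 * 9.8793e-21)
= 1.055e-34 / 1.9759e-20
= 5.3394e-15 m

5.3394e-15


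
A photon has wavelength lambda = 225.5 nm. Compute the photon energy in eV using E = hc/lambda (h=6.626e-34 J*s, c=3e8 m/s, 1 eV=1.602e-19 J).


E = hc / lambda
= (6.626e-34)(3e8) / (225.5e-9)
= 1.9878e-25 / 2.2550e-07
= 8.8151e-19 J
Converting to eV: 8.8151e-19 / 1.602e-19
= 5.5025 eV

5.5025


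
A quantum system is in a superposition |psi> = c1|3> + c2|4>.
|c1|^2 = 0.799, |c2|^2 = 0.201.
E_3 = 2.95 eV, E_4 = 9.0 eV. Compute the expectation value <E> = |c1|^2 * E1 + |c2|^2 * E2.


<E> = |c1|^2 * E1 + |c2|^2 * E2
= 0.799 * 2.95 + 0.201 * 9.0
= 2.3571 + 1.809
= 4.1661 eV

4.1661


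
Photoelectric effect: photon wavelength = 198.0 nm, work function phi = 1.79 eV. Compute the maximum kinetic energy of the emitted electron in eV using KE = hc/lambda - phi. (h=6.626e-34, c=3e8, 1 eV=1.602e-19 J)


E_photon = hc / lambda
= (6.626e-34)(3e8) / (198.0e-9)
= 1.0039e-18 J
= 6.2668 eV
KE = E_photon - phi
= 6.2668 - 1.79
= 4.4768 eV

4.4768


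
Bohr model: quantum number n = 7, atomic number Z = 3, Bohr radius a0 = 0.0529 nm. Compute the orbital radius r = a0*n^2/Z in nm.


r = a0 * n^2 / Z
= 0.0529 * 7^2 / 3
= 0.0529 * 49 / 3
= 0.864 nm

0.864


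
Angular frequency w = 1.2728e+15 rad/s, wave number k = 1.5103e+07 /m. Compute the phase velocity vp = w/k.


vp = w / k
= 1.2728e+15 / 1.5103e+07
= 8.4275e+07 m/s

8.4275e+07


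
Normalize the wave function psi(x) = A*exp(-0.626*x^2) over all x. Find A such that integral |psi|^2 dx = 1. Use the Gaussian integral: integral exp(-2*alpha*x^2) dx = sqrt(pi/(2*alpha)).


integral |psi|^2 dx = A^2 * sqrt(pi/(2*alpha)) = 1
A^2 = sqrt(2*alpha/pi)
= sqrt(2 * 0.626 / pi)
= 0.631288
A = sqrt(0.631288)
= 0.7945

0.7945


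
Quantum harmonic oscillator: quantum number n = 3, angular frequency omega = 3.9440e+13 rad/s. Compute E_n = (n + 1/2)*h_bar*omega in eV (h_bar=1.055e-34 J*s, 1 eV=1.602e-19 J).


E = (n + 1/2) * h_bar * omega
= (3 + 0.5) * 1.055e-34 * 3.9440e+13
= 3.5 * 4.1609e-21
= 1.4563e-20 J
= 0.0909 eV

0.0909


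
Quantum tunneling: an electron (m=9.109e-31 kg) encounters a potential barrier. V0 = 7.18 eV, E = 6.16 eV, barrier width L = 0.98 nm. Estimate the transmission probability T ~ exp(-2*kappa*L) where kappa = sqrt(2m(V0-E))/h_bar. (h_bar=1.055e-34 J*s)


V0 - E = 1.02 eV = 1.6340e-19 J
kappa = sqrt(2 * m * (V0-E)) / h_bar
= sqrt(2 * 9.109e-31 * 1.6340e-19) / 1.055e-34
= 5.1717e+09 /m
2*kappa*L = 2 * 5.1717e+09 * 0.98e-9
= 10.1364
T = exp(-10.1364) = 3.960970e-05

3.960970e-05


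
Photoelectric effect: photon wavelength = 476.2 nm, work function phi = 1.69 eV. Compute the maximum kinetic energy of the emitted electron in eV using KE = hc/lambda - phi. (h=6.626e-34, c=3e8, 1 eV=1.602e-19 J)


E_photon = hc / lambda
= (6.626e-34)(3e8) / (476.2e-9)
= 4.1743e-19 J
= 2.6057 eV
KE = E_photon - phi
= 2.6057 - 1.69
= 0.9157 eV

0.9157
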